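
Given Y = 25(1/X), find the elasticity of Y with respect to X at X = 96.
Elasticity = -1

Elasticity = (dY/dX) · (X/Y)

dY/dX = -25/X²
At X = 96: dY/dX = -25/9216, Y = 25/96

Elasticity = (-25/9216) · (96 / (25/96)) = -1

Interpretation: for a small percentage change in X, the percentage change in Y is approximately -1.00 times as large.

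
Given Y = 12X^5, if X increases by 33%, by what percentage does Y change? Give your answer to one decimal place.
316.2%

For Y = 12X^5:
If X → X(1 + 0.33)
Then Y → Y · (1 + 0.33)^5
     ≈ Y · 4.1616

Percentage change = ((1 + 0.33)^5 − 1) × 100% ≈ 316.2%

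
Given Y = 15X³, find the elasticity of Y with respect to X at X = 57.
Elasticity = 3

Elasticity = (dY/dX) · (X/Y)

dY/dX = 45·X²
At X = 57: dY/dX = 146205, Y = 2777895

Elasticity = 146205 · (57 / 2777895) = 3

Interpretation: for a small percentage change in X, the percentage change in Y is approximately 3.00 times as large.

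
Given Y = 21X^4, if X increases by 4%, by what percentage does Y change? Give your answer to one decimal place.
17.0%

For Y = 21X^4:
If X → X(1 + 0.04)
Then Y → Y · (1 + 0.04)^4
     ≈ Y · 1.1699

Percentage change = ((1 + 0.04)^4 − 1) × 100% ≈ 17.0%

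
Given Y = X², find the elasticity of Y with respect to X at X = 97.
Elasticity = 2

Elasticity = (dY/dX) · (X/Y)

dY/dX = 2·X
At X = 97: dY/dX = 194, Y = 9409

Elasticity = 194 · (97 / 9409) = 2

Interpretation: for a small percentage change in X, the percentage change in Y is approximately 2.00 times as large.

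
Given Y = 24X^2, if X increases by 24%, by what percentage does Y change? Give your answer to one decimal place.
53.8%

For Y = 24X^2:
If X → X(1 + 0.24)
Then Y → Y · (1 + 0.24)^2
     = Y · 1.5376

Percentage change = ((1 + 0.24)^2 − 1) × 100% ≈ 53.8%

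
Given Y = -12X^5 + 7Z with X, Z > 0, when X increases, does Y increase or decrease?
Y decreases

Taking the partial derivative:
∂Y/∂X = -60X^4

∂Y/∂X = -60X^4 < 0 (assuming positive values)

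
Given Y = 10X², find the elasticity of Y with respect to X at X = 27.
Elasticity = 2

Elasticity = (dY/dX) · (X/Y)

dY/dX = 20·X
At X = 27: dY/dX = 540, Y = 7290

Elasticity = 540 · (27 / 7290) = 2

Interpretation: for a small percentage change in X, the percentage change in Y is approximately 2.00 times as large.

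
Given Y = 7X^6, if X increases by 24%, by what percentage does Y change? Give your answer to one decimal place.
263.5%

For Y = 7X^6:
If X → X(1 + 0.24)
Then Y → Y · (1 + 0.24)^6
     ≈ Y · 3.6352

Percentage change = ((1 + 0.24)^6 − 1) × 100% ≈ 263.5%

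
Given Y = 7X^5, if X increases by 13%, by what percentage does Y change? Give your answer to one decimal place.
84.2%

For Y = 7X^5:
If X → X(1 + 0.13)
Then Y → Y · (1 + 0.13)^5
     ≈ Y · 1.8424

Percentage change = ((1 + 0.13)^5 − 1) × 100% ≈ 84.2%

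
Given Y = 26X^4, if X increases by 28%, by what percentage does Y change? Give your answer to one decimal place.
168.4%

For Y = 26X^4:
If X → X(1 + 0.28)
Then Y → Y · (1 + 0.28)^4
     ≈ Y · 2.6844

Percentage change = ((1 + 0.28)^4 − 1) × 100% ≈ 168.4%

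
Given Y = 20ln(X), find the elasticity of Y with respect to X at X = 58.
Elasticity = 1/ln(58) ≈ 0.2463

Elasticity = (dY/dX) · (X/Y)

dY/dX = 20/X
At X = 58: dY/dX = 10/29, Y = 20·ln(58)

Elasticity = (10/29) · (58 / (20·ln(58))) = 1/ln(58) ≈ 0.2463

Interpretation: for a small percentage change in X, the percentage change in Y is approximately 0.25 times as large.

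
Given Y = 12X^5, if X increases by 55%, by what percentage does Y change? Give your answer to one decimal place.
794.7%

For Y = 12X^5:
If X → X(1 + 0.55)
Then Y → Y · (1 + 0.55)^5
     ≈ Y · 8.9466

Percentage change = ((1 + 0.55)^5 − 1) × 100% ≈ 794.7%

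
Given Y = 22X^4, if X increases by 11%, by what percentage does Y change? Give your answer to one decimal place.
51.8%

For Y = 22X^4:
If X → X(1 + 0.11)
Then Y → Y · (1 + 0.11)^4
     ≈ Y · 1.5181

Percentage change = ((1 + 0.11)^4 − 1) × 100% ≈ 51.8%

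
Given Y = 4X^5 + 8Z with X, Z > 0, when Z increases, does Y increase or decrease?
Y increases

Taking the partial derivative:
∂Y/∂Z = 8

∂Y/∂Z = 8 > 0 (assuming positive values)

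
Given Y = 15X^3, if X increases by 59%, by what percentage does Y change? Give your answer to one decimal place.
302.0%

For Y = 15X^3:
If X → X(1 + 0.59)
Then Y → Y · (1 + 0.59)^3
     ≈ Y · 4.0197

Percentage change = ((1 + 0.59)^3 − 1) × 100% ≈ 302.0%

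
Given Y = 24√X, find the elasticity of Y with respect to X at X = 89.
Elasticity = 1/2

Elasticity = (dY/dX) · (X/Y)

dY/dX = 12/√X
At X = 89: dY/dX = 12·√89/89, Y = 24·√89

Elasticity = (12·√89/89) · (89 / (24·√89)) = 1/2

Interpretation: for a small percentage change in X, the percentage change in Y is approximately 0.50 times as large.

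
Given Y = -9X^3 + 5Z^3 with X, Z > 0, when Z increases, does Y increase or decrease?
Y increases

Taking the partial derivative:
∂Y/∂Z = 15Z^2

∂Y/∂Z = 15Z^2 > 0 (assuming positive values)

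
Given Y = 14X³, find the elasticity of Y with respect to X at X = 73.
Elasticity = 3

Elasticity = (dY/dX) · (X/Y)

dY/dX = 42·X²
At X = 73: dY/dX = 223818, Y = 5446238

Elasticity = 223818 · (73 / 5446238) = 3

Interpretation: for a small percentage change in X, the percentage change in Y is approximately 3.00 times as large.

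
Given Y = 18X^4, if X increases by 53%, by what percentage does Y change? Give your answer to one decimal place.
448.0%

For Y = 18X^4:
If X → X(1 + 0.53)
Then Y → Y · (1 + 0.53)^4
     ≈ Y · 5.4798

Percentage change = ((1 + 0.53)^4 − 1) × 100% ≈ 448.0%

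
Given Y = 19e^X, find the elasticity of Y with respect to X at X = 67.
Elasticity = 67

Elasticity = (dY/dX) · (X/Y)

dY/dX = 19·e^X
At X = 67: dY/dX = 19·e^67, Y = 19·e^67

Elasticity = (19·e^67) · (67 / (19·e^67)) = 67

Interpretation: for a small percentage change in X, the percentage change in Y is approximately 67.00 times as large.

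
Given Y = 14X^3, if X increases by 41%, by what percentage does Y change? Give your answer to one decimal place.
180.3%

For Y = 14X^3:
If X → X(1 + 0.41)
Then Y → Y · (1 + 0.41)^3
     ≈ Y · 2.8032

Percentage change = ((1 + 0.41)^3 − 1) × 100% ≈ 180.3%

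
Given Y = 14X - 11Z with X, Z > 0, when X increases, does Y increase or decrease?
Y increases

Taking the partial derivative:
∂Y/∂X = 14

∂Y/∂X = 14 > 0 (assuming positive values)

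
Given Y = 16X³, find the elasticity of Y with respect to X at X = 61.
Elasticity = 3

Elasticity = (dY/dX) · (X/Y)

dY/dX = 48·X²
At X = 61: dY/dX = 178608, Y = 3631696

Elasticity = 178608 · (61 / 3631696) = 3

Interpretation: for a small percentage change in X, the percentage change in Y is approximately 3.00 times as large.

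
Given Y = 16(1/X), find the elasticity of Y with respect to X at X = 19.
Elasticity = -1

Elasticity = (dY/dX) · (X/Y)

dY/dX = -16/X²
At X = 19: dY/dX = -16/361, Y = 16/19

Elasticity = (-16/361) · (19 / (16/19)) = -1

Interpretation: for a small percentage change in X, the percentage change in Y is approximately -1.00 times as large.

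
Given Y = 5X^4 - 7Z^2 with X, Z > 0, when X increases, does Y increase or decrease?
Y increases

Taking the partial derivative:
∂Y/∂X = 20X^3

∂Y/∂X = 20X^3 > 0 (assuming positive values)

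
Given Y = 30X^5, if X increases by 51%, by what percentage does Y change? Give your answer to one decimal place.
685.0%

For Y = 30X^5:
If X → X(1 + 0.51)
Then Y → Y · (1 + 0.51)^5
     ≈ Y · 7.8503

Percentage change = ((1 + 0.51)^5 − 1) × 100% ≈ 685.0%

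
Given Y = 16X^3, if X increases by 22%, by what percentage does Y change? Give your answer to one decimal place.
81.6%

For Y = 16X^3:
If X → X(1 + 0.22)
Then Y → Y · (1 + 0.22)^3
     ≈ Y · 1.8158

Percentage change = ((1 + 0.22)^3 − 1) × 100% ≈ 81.6%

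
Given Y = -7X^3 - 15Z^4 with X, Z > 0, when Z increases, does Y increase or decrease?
Y decreases

Taking the partial derivative:
∂Y/∂Z = -60Z^3

∂Y/∂Z = -60Z^3 < 0 (assuming positive values)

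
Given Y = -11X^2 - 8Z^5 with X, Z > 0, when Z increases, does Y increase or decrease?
Y decreases

Taking the partial derivative:
∂Y/∂Z = -40Z^4

∂Y/∂Z = -40Z^4 < 0 (assuming positive values)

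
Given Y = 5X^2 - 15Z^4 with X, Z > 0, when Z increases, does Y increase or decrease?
Y decreases

Taking the partial derivative:
∂Y/∂Z = -60Z^3

∂Y/∂Z = -60Z^3 < 0 (assuming positive values)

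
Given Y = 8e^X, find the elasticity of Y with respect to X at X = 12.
Elasticity = 12

Elasticity = (dY/dX) · (X/Y)

dY/dX = 8·e^X
At X = 12: dY/dX = 8·e^12, Y = 8·e^12

Elasticity = (8·e^12) · (12 / (8·e^12)) = 12

Interpretation: for a small percentage change in X, the percentage change in Y is approximately 12.00 times as large.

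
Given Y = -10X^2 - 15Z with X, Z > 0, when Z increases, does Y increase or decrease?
Y decreases

Taking the partial derivative:
∂Y/∂Z = -15

∂Y/∂Z = -15 < 0 (assuming positive values)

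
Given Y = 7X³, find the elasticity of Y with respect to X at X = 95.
Elasticity = 3

Elasticity = (dY/dX) · (X/Y)

dY/dX = 21·X²
At X = 95: dY/dX = 189525, Y = 6001625

Elasticity = 189525 · (95 / 6001625) = 3

Interpretation: for a small percentage change in X, the percentage change in Y is approximately 3.00 times as large.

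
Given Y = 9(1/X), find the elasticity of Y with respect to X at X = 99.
Elasticity = -1

Elasticity = (dY/dX) · (X/Y)

dY/dX = -9/X²
At X = 99: dY/dX = -1/1089, Y = 1/11

Elasticity = (-1/1089) · (99 / (1/11)) = -1

Interpretation: for a small percentage change in X, the percentage change in Y is approximately -1.00 times as large.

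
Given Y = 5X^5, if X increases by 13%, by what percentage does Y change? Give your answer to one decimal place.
84.2%

For Y = 5X^5:
If X → X(1 + 0.13)
Then Y → Y · (1 + 0.13)^5
     ≈ Y · 1.8424

Percentage change = ((1 + 0.13)^5 − 1) × 100% ≈ 84.2%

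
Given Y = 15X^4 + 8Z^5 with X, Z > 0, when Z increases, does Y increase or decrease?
Y increases

Taking the partial derivative:
∂Y/∂Z = 40Z^4

∂Y/∂Z = 40Z^4 > 0 (assuming positive values)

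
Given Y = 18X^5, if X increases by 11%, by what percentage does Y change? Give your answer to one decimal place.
68.5%

For Y = 18X^5:
If X → X(1 + 0.11)
Then Y → Y · (1 + 0.11)^5
     ≈ Y · 1.6851

Percentage change = ((1 + 0.11)^5 − 1) × 100% ≈ 68.5%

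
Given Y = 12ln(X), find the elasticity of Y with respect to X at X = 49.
Elasticity = 1/ln(49) ≈ 0.2569

Elasticity = (dY/dX) · (X/Y)

dY/dX = 12/X
At X = 49: dY/dX = 12/49, Y = 12·ln(49)

Elasticity = (12/49) · (49 / (12·ln(49))) = 1/ln(49) ≈ 0.2569

Interpretation: for a small percentage change in X, the percentage change in Y is approximately 0.26 times as large.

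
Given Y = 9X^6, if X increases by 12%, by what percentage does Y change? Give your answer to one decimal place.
97.4%

For Y = 9X^6:
If X → X(1 + 0.12)
Then Y → Y · (1 + 0.12)^6
     ≈ Y · 1.9738

Percentage change = ((1 + 0.12)^6 − 1) × 100% ≈ 97.4%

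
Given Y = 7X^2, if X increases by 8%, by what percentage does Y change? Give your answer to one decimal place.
16.6%

For Y = 7X^2:
If X → X(1 + 0.08)
Then Y → Y · (1 + 0.08)^2
     = Y · 1.1664

Percentage change = ((1 + 0.08)^2 − 1) × 100% ≈ 16.6%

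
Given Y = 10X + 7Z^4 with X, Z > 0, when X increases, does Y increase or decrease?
Y increases

Taking the partial derivative:
∂Y/∂X = 10

∂Y/∂X = 10 > 0 (assuming positive values)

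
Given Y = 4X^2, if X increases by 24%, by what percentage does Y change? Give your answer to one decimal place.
53.8%

For Y = 4X^2:
If X → X(1 + 0.24)
Then Y → Y · (1 + 0.24)^2
     = Y · 1.5376

Percentage change = ((1 + 0.24)^2 − 1) × 100% ≈ 53.8%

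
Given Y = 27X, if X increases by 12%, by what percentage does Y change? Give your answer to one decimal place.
12.0%

For Y = 27X:
If X → X(1 + 0.12)
Then Y → Y · (1 + 0.12)^1
     = Y · 1.1200

Percentage change = ((1 + 0.12)^1 − 1) × 100% = 12.0%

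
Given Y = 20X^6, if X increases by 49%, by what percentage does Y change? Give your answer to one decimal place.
994.3%

For Y = 20X^6:
If X → X(1 + 0.49)
Then Y → Y · (1 + 0.49)^6
     ≈ Y · 10.9425

Percentage change = ((1 + 0.49)^6 − 1) × 100% ≈ 994.3%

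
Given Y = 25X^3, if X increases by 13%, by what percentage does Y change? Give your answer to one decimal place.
44.3%

For Y = 25X^3:
If X → X(1 + 0.13)
Then Y → Y · (1 + 0.13)^3
     ≈ Y · 1.4429

Percentage change = ((1 + 0.13)^3 − 1) × 100% ≈ 44.3%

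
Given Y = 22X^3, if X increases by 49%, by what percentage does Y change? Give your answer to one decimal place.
230.8%

For Y = 22X^3:
If X → X(1 + 0.49)
Then Y → Y · (1 + 0.49)^3
     ≈ Y · 3.3079

Percentage change = ((1 + 0.49)^3 − 1) × 100% ≈ 230.8%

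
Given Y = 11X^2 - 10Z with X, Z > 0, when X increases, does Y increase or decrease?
Y increases

Taking the partial derivative:
∂Y/∂X = 22X

∂Y/∂X = 22X > 0 (assuming positive values)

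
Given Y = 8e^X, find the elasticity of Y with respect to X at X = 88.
Elasticity = 88

Elasticity = (dY/dX) · (X/Y)

dY/dX = 8·e^X
At X = 88: dY/dX = 8·e^88, Y = 8·e^88

Elasticity = (8·e^88) · (88 / (8·e^88)) = 88

Interpretation: for a small percentage change in X, the percentage change in Y is approximately 88.00 times as large.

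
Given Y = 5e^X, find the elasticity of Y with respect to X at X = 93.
Elasticity = 93

Elasticity = (dY/dX) · (X/Y)

dY/dX = 5·e^X
At X = 93: dY/dX = 5·e^93, Y = 5·e^93

Elasticity = (5·e^93) · (93 / (5·e^93)) = 93

Interpretation: for a small percentage change in X, the percentage change in Y is approximately 93.00 times as large.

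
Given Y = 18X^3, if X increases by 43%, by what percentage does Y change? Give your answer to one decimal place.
192.4%

For Y = 18X^3:
If X → X(1 + 0.43)
Then Y → Y · (1 + 0.43)^3
     ≈ Y · 2.9242

Percentage change = ((1 + 0.43)^3 − 1) × 100% ≈ 192.4%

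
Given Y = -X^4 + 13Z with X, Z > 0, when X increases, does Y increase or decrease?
Y decreases

Taking the partial derivative:
∂Y/∂X = -4X^3

∂Y/∂X = -4X^3 < 0 (assuming positive values)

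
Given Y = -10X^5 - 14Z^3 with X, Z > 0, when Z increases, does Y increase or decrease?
Y decreases

Taking the partial derivative:
∂Y/∂Z = -42Z^2

∂Y/∂Z = -42Z^2 < 0 (assuming positive values)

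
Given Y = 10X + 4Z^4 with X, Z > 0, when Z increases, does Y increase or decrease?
Y increases

Taking the partial derivative:
∂Y/∂Z = 16Z^3

∂Y/∂Z = 16Z^3 > 0 (assuming positive values)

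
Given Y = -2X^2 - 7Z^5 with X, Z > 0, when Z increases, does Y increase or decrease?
Y decreases

Taking the partial derivative:
∂Y/∂Z = -35Z^4

∂Y/∂Z = -35Z^4 < 0 (assuming positive values)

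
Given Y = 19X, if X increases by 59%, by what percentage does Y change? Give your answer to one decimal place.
59.0%

For Y = 19X:
If X → X(1 + 0.59)
Then Y → Y · (1 + 0.59)^1
     = Y · 1.5900

Percentage change = ((1 + 0.59)^1 − 1) × 100% = 59.0%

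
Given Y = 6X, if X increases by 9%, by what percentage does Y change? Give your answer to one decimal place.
9.0%

For Y = 6X:
If X → X(1 + 0.09)
Then Y → Y · (1 + 0.09)^1
     = Y · 1.0900

Percentage change = ((1 + 0.09)^1 − 1) × 100% = 9.0%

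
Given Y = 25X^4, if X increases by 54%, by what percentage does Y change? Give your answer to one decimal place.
462.4%

For Y = 25X^4:
If X → X(1 + 0.54)
Then Y → Y · (1 + 0.54)^4
     ≈ Y · 5.6245

Percentage change = ((1 + 0.54)^4 − 1) × 100% ≈ 462.4%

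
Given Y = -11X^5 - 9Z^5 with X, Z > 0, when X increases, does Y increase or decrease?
Y decreases

Taking the partial derivative:
∂Y/∂X = -55X^4

∂Y/∂X = -55X^4 < 0 (assuming positive values)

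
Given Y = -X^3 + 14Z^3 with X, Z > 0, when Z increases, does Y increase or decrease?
Y increases

Taking the partial derivative:
∂Y/∂Z = 42Z^2

∂Y/∂Z = 42Z^2 > 0 (assuming positive values)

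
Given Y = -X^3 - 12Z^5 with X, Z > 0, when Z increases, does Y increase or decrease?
Y decreases

Taking the partial derivative:
∂Y/∂Z = -60Z^4

∂Y/∂Z = -60Z^4 < 0 (assuming positive values)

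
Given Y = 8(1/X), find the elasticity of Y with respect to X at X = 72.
Elasticity = -1

Elasticity = (dY/dX) · (X/Y)

dY/dX = -8/X²
At X = 72: dY/dX = -1/648, Y = 1/9

Elasticity = (-1/648) · (72 / (1/9)) = -1

Interpretation: for a small percentage change in X, the percentage change in Y is approximately -1.00 times as large.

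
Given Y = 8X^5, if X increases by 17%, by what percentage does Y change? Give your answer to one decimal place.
119.2%

For Y = 8X^5:
If X → X(1 + 0.17)
Then Y → Y · (1 + 0.17)^5
     ≈ Y · 2.1924

Percentage change = ((1 + 0.17)^5 − 1) × 100% ≈ 119.2%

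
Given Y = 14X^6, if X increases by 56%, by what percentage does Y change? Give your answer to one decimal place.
1341.3%

For Y = 14X^6:
If X → X(1 + 0.56)
Then Y → Y · (1 + 0.56)^6
     ≈ Y · 14.4128

Percentage change = ((1 + 0.56)^6 − 1) × 100% ≈ 1341.3%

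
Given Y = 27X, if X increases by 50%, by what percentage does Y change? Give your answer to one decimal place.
50.0%

For Y = 27X:
If X → X(1 + 0.5)
Then Y → Y · (1 + 0.5)^1
     = Y · 1.5000

Percentage change = ((1 + 0.5)^1 − 1) × 100% = 50.0%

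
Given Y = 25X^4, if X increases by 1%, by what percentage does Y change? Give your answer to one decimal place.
4.1%

For Y = 25X^4:
If X → X(1 + 0.01)
Then Y → Y · (1 + 0.01)^4
     ≈ Y · 1.0406

Percentage change = ((1 + 0.01)^4 − 1) × 100% ≈ 4.1%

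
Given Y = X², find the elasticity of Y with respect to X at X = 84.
Elasticity = 2

Elasticity = (dY/dX) · (X/Y)

dY/dX = 2·X
At X = 84: dY/dX = 168, Y = 7056

Elasticity = 168 · (84 / 7056) = 2

Interpretation: for a small percentage change in X, the percentage change in Y is approximately 2.00 times as large.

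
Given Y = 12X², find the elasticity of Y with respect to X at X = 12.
Elasticity = 2

Elasticity = (dY/dX) · (X/Y)

dY/dX = 24·X
At X = 12: dY/dX = 288, Y = 1728

Elasticity = 288 · (12 / 1728) = 2

Interpretation: for a small percentage change in X, the percentage change in Y is approximately 2.00 times as large.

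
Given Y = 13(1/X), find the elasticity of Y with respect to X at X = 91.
Elasticity = -1

Elasticity = (dY/dX) · (X/Y)

dY/dX = -13/X²
At X = 91: dY/dX = -1/637, Y = 1/7

Elasticity = (-1/637) · (91 / (1/7)) = -1

Interpretation: for a small percentage change in X, the percentage change in Y is approximately -1.00 times as large.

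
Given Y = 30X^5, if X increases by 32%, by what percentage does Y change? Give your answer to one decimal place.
300.7%

For Y = 30X^5:
If X → X(1 + 0.32)
Then Y → Y · (1 + 0.32)^5
     ≈ Y · 4.0075

Percentage change = ((1 + 0.32)^5 − 1) × 100% ≈ 300.7%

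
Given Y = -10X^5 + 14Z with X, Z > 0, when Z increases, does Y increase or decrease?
Y increases

Taking the partial derivative:
∂Y/∂Z = 14

∂Y/∂Z = 14 > 0 (assuming positive values)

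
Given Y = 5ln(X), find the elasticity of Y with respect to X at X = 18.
Elasticity = 1/ln(18) ≈ 0.3460

Elasticity = (dY/dX) · (X/Y)

dY/dX = 5/X
At X = 18: dY/dX = 5/18, Y = 5·ln(18)

Elasticity = (5/18) · (18 / (5·ln(18))) = 1/ln(18) ≈ 0.3460

Interpretation: for a small percentage change in X, the percentage change in Y is approximately 0.35 times as large.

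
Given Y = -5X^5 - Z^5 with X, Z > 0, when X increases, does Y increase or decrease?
Y decreases

Taking the partial derivative:
∂Y/∂X = -25X^4

∂Y/∂X = -25X^4 < 0 (assuming positive values)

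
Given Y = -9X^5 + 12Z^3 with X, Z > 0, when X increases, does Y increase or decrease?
Y decreases

Taking the partial derivative:
∂Y/∂X = -45X^4

∂Y/∂X = -45X^4 < 0 (assuming positive values)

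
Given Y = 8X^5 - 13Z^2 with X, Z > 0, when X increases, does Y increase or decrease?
Y increases

Taking the partial derivative:
∂Y/∂X = 40X^4

∂Y/∂X = 40X^4 > 0 (assuming positive values)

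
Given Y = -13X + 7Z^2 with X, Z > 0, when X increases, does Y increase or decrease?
Y decreases

Taking the partial derivative:
∂Y/∂X = -13

∂Y/∂X = -13 < 0 (assuming positive values)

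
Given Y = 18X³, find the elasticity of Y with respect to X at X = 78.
Elasticity = 3

Elasticity = (dY/dX) · (X/Y)

dY/dX = 54·X²
At X = 78: dY/dX = 328536, Y = 8541936

Elasticity = 328536 · (78 / 8541936) = 3

Interpretation: for a small percentage change in X, the percentage change in Y is approximately 3.00 times as large.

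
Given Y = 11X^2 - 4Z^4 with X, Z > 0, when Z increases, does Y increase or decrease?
Y decreases

Taking the partial derivative:
∂Y/∂Z = -16Z^3

∂Y/∂Z = -16Z^3 < 0 (assuming positive values)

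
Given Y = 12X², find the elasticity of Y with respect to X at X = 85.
Elasticity = 2

Elasticity = (dY/dX) · (X/Y)

dY/dX = 24·X
At X = 85: dY/dX = 2040, Y = 86700

Elasticity = 2040 · (85 / 86700) = 2

Interpretation: for a small percentage change in X, the percentage change in Y is approximately 2.00 times as large.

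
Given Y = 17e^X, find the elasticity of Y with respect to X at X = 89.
Elasticity = 89

Elasticity = (dY/dX) · (X/Y)

dY/dX = 17·e^X
At X = 89: dY/dX = 17·e^89, Y = 17·e^89

Elasticity = (17·e^89) · (89 / (17·e^89)) = 89

Interpretation: for a small percentage change in X, the percentage change in Y is approximately 89.00 times as large.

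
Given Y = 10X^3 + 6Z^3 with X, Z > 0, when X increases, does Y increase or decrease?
Y increases

Taking the partial derivative:
∂Y/∂X = 30X^2

∂Y/∂X = 30X^2 > 0 (assuming positive values)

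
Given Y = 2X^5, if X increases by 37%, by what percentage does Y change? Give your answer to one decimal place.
382.6%

For Y = 2X^5:
If X → X(1 + 0.37)
Then Y → Y · (1 + 0.37)^5
     ≈ Y · 4.8262

Percentage change = ((1 + 0.37)^5 − 1) × 100% ≈ 382.6%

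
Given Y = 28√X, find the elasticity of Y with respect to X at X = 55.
Elasticity = 1/2

Elasticity = (dY/dX) · (X/Y)

dY/dX = 14/√X
At X = 55: dY/dX = 14·√55/55, Y = 28·√55

Elasticity = (14·√55/55) · (55 / (28·√55)) = 1/2

Interpretation: for a small percentage change in X, the percentage change in Y is approximately 0.50 times as large.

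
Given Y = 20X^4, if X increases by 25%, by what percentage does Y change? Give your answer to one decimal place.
144.1%

For Y = 20X^4:
If X → X(1 + 0.25)
Then Y → Y · (1 + 0.25)^4
     ≈ Y · 2.4414

Percentage change = ((1 + 0.25)^4 − 1) × 100% ≈ 144.1%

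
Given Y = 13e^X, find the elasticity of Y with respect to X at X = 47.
Elasticity = 47

Elasticity = (dY/dX) · (X/Y)

dY/dX = 13·e^X
At X = 47: dY/dX = 13·e^47, Y = 13·e^47

Elasticity = (13·e^47) · (47 / (13·e^47)) = 47

Interpretation: for a small percentage change in X, the percentage change in Y is approximately 47.00 times as large.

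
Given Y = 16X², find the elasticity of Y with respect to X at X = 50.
Elasticity = 2

Elasticity = (dY/dX) · (X/Y)

dY/dX = 32·X
At X = 50: dY/dX = 1600, Y = 40000

Elasticity = 1600 · (50 / 40000) = 2

Interpretation: for a small percentage change in X, the percentage change in Y is approximately 2.00 times as large.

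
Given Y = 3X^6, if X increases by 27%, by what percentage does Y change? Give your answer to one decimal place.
319.6%

For Y = 3X^6:
If X → X(1 + 0.27)
Then Y → Y · (1 + 0.27)^6
     ≈ Y · 4.1959

Percentage change = ((1 + 0.27)^6 − 1) × 100% ≈ 319.6%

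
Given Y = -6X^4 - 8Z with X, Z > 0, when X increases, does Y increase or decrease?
Y decreases

Taking the partial derivative:
∂Y/∂X = -24X^3

∂Y/∂X = -24X^3 < 0 (assuming positive values)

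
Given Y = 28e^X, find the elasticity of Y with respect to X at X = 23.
Elasticity = 23

Elasticity = (dY/dX) · (X/Y)

dY/dX = 28·e^X
At X = 23: dY/dX = 28·e^23, Y = 28·e^23

Elasticity = (28·e^23) · (23 / (28·e^23)) = 23

Interpretation: for a small percentage change in X, the percentage change in Y is approximately 23.00 times as large.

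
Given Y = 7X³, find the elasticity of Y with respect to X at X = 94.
Elasticity = 3

Elasticity = (dY/dX) · (X/Y)

dY/dX = 21·X²
At X = 94: dY/dX = 185556, Y = 5814088

Elasticity = 185556 · (94 / 5814088) = 3

Interpretation: for a small percentage change in X, the percentage change in Y is approximately 3.00 times as large.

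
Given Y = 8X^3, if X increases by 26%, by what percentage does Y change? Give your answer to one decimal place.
100.0%

For Y = 8X^3:
If X → X(1 + 0.26)
Then Y → Y · (1 + 0.26)^3
     ≈ Y · 2.0004

Percentage change = ((1 + 0.26)^3 − 1) × 100% ≈ 100.0%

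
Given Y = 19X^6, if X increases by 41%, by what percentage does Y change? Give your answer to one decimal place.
685.8%

For Y = 19X^6:
If X → X(1 + 0.41)
Then Y → Y · (1 + 0.41)^6
     ≈ Y · 7.8580

Percentage change = ((1 + 0.41)^6 − 1) × 100% ≈ 685.8%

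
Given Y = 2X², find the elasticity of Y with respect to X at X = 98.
Elasticity = 2

Elasticity = (dY/dX) · (X/Y)

dY/dX = 4·X
At X = 98: dY/dX = 392, Y = 19208

Elasticity = 392 · (98 / 19208) = 2

Interpretation: for a small percentage change in X, the percentage change in Y is approximately 2.00 times as large.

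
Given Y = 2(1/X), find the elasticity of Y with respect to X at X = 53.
Elasticity = -1

Elasticity = (dY/dX) · (X/Y)

dY/dX = -2/X²
At X = 53: dY/dX = -2/2809, Y = 2/53

Elasticity = (-2/2809) · (53 / (2/53)) = -1

Interpretation: for a small percentage change in X, the percentage change in Y is approximately -1.00 times as large.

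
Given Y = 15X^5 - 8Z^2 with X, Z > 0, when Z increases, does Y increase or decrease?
Y decreases

Taking the partial derivative:
∂Y/∂Z = -16Z

∂Y/∂Z = -16Z < 0 (assuming positive values)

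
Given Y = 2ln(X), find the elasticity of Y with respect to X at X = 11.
Elasticity = 1/ln(11) ≈ 0.4170

Elasticity = (dY/dX) · (X/Y)

dY/dX = 2/X
At X = 11: dY/dX = 2/11, Y = 2·ln(11)

Elasticity = (2/11) · (11 / (2·ln(11))) = 1/ln(11) ≈ 0.4170

Interpretation: for a small percentage change in X, the percentage change in Y is approximately 0.42 times as large.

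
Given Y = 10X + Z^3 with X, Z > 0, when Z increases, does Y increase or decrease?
Y increases

Taking the partial derivative:
∂Y/∂Z = 3Z^2

∂Y/∂Z = 3Z^2 > 0 (assuming positive values)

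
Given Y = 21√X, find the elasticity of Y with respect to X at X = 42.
Elasticity = 1/2

Elasticity = (dY/dX) · (X/Y)

dY/dX = 21/(2·√X)
At X = 42: dY/dX = √42/4, Y = 21·√42

Elasticity = (√42/4) · (42 / (21·√42)) = 1/2

Interpretation: for a small percentage change in X, the percentage change in Y is approximately 0.50 times as large.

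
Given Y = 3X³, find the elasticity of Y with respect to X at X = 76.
Elasticity = 3

Elasticity = (dY/dX) · (X/Y)

dY/dX = 9·X²
At X = 76: dY/dX = 51984, Y = 1316928

Elasticity = 51984 · (76 / 1316928) = 3

Interpretation: for a small percentage change in X, the percentage change in Y is approximately 3.00 times as large.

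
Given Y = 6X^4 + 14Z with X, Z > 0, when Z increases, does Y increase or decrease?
Y increases

Taking the partial derivative:
∂Y/∂Z = 14

∂Y/∂Z = 14 > 0 (assuming positive values)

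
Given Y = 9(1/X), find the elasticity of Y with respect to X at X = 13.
Elasticity = -1

Elasticity = (dY/dX) · (X/Y)

dY/dX = -9/X²
At X = 13: dY/dX = -9/169, Y = 9/13

Elasticity = (-9/169) · (13 / (9/13)) = -1

Interpretation: for a small percentage change in X, the percentage change in Y is approximately -1.00 times as large.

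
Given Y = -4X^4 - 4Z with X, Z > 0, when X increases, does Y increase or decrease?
Y decreases

Taking the partial derivative:
∂Y/∂X = -16X^3

∂Y/∂X = -16X^3 < 0 (assuming positive values)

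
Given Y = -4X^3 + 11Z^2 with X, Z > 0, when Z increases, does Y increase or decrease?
Y increases

Taking the partial derivative:
∂Y/∂Z = 22Z

∂Y/∂Z = 22Z > 0 (assuming positive values)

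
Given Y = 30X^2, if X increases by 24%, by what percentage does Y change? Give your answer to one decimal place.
53.8%

For Y = 30X^2:
If X → X(1 + 0.24)
Then Y → Y · (1 + 0.24)^2
     = Y · 1.5376

Percentage change = ((1 + 0.24)^2 − 1) × 100% ≈ 53.8%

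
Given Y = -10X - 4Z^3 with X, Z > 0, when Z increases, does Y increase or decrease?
Y decreases

Taking the partial derivative:
∂Y/∂Z = -12Z^2

∂Y/∂Z = -12Z^2 < 0 (assuming positive values)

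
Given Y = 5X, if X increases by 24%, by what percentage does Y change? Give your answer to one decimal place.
24.0%

For Y = 5X:
If X → X(1 + 0.24)
Then Y → Y · (1 + 0.24)^1
     = Y · 1.2400

Percentage change = ((1 + 0.24)^1 − 1) × 100% = 24.0%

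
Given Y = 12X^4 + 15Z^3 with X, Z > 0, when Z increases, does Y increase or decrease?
Y increases

Taking the partial derivative:
∂Y/∂Z = 45Z^2

∂Y/∂Z = 45Z^2 > 0 (assuming positive values)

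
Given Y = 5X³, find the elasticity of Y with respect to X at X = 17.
Elasticity = 3

Elasticity = (dY/dX) · (X/Y)

dY/dX = 15·X²
At X = 17: dY/dX = 4335, Y = 24565

Elasticity = 4335 · (17 / 24565) = 3

Interpretation: for a small percentage change in X, the percentage change in Y is approximately 3.00 times as large.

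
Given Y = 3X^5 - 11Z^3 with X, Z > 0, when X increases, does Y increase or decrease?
Y increases

Taking the partial derivative:
∂Y/∂X = 15X^4

∂Y/∂X = 15X^4 > 0 (assuming positive values)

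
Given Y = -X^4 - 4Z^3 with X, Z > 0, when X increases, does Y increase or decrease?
Y decreases

Taking the partial derivative:
∂Y/∂X = -4X^3

∂Y/∂X = -4X^3 < 0 (assuming positive values)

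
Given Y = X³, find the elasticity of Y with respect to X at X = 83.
Elasticity = 3

Elasticity = (dY/dX) · (X/Y)

dY/dX = 3·X²
At X = 83: dY/dX = 20667, Y = 571787

Elasticity = 20667 · (83 / 571787) = 3

Interpretation: for a small percentage change in X, the percentage change in Y is approximately 3.00 times as large.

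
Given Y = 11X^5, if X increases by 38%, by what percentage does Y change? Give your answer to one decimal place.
400.5%

For Y = 11X^5:
If X → X(1 + 0.38)
Then Y → Y · (1 + 0.38)^5
     ≈ Y · 5.0049

Percentage change = ((1 + 0.38)^5 − 1) × 100% ≈ 400.5%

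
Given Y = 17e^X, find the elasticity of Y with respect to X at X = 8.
Elasticity = 8

Elasticity = (dY/dX) · (X/Y)

dY/dX = 17·e^X
At X = 8: dY/dX = 17·e^8, Y = 17·e^8

Elasticity = (17·e^8) · (8 / (17·e^8)) = 8

Interpretation: for a small percentage change in X, the percentage change in Y is approximately 8.00 times as large.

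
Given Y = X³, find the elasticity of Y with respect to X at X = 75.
Elasticity = 3

Elasticity = (dY/dX) · (X/Y)

dY/dX = 3·X²
At X = 75: dY/dX = 16875, Y = 421875

Elasticity = 16875 · (75 / 421875) = 3

Interpretation: for a small percentage change in X, the percentage change in Y is approximately 3.00 times as large.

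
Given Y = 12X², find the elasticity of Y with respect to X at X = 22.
Elasticity = 2

Elasticity = (dY/dX) · (X/Y)

dY/dX = 24·X
At X = 22: dY/dX = 528, Y = 5808

Elasticity = 528 · (22 / 5808) = 2

Interpretation: for a small percentage change in X, the percentage change in Y is approximately 2.00 times as large.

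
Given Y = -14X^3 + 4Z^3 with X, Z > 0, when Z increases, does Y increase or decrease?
Y increases

Taking the partial derivative:
∂Y/∂Z = 12Z^2

∂Y/∂Z = 12Z^2 > 0 (assuming positive values)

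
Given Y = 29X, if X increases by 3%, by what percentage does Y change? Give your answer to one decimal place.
3.0%

For Y = 29X:
If X → X(1 + 0.03)
Then Y → Y · (1 + 0.03)^1
     = Y · 1.0300

Percentage change = ((1 + 0.03)^1 − 1) × 100% = 3.0%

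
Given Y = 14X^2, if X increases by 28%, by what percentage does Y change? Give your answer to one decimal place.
63.8%

For Y = 14X^2:
If X → X(1 + 0.28)
Then Y → Y · (1 + 0.28)^2
     = Y · 1.6384

Percentage change = ((1 + 0.28)^2 − 1) × 100% ≈ 63.8%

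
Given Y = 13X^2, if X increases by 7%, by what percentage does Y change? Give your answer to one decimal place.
14.5%

For Y = 13X^2:
If X → X(1 + 0.07)
Then Y → Y · (1 + 0.07)^2
     = Y · 1.1449

Percentage change = ((1 + 0.07)^2 − 1) × 100% ≈ 14.5%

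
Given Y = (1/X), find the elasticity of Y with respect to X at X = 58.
Elasticity = -1

Elasticity = (dY/dX) · (X/Y)

dY/dX = -1/X²
At X = 58: dY/dX = -1/3364, Y = 1/58

Elasticity = (-1/3364) · (58 / (1/58)) = -1

Interpretation: for a small percentage change in X, the percentage change in Y is approximately -1.00 times as large.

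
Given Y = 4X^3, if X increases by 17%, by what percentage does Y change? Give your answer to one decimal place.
60.2%

For Y = 4X^3:
If X → X(1 + 0.17)
Then Y → Y · (1 + 0.17)^3
     ≈ Y · 1.6016

Percentage change = ((1 + 0.17)^3 − 1) × 100% ≈ 60.2%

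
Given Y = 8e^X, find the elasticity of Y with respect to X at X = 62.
Elasticity = 62

Elasticity = (dY/dX) · (X/Y)

dY/dX = 8·e^X
At X = 62: dY/dX = 8·e^62, Y = 8·e^62

Elasticity = (8·e^62) · (62 / (8·e^62)) = 62

Interpretation: for a small percentage change in X, the percentage change in Y is approximately 62.00 times as large.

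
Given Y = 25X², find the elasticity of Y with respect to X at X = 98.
Elasticity = 2

Elasticity = (dY/dX) · (X/Y)

dY/dX = 50·X
At X = 98: dY/dX = 4900, Y = 240100

Elasticity = 4900 · (98 / 240100) = 2

Interpretation: for a small percentage change in X, the percentage change in Y is approximately 2.00 times as large.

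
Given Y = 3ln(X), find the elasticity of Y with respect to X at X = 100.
Elasticity = 1/ln(100) ≈ 0.2171

Elasticity = (dY/dX) · (X/Y)

dY/dX = 3/X
At X = 100: dY/dX = 3/100, Y = 3·ln(100)

Elasticity = (3/100) · (100 / (3·ln(100))) = 1/ln(100) ≈ 0.2171

Interpretation: for a small percentage change in X, the percentage change in Y is approximately 0.22 times as large.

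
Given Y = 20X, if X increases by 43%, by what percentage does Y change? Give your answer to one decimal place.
43.0%

For Y = 20X:
If X → X(1 + 0.43)
Then Y → Y · (1 + 0.43)^1
     = Y · 1.4300

Percentage change = ((1 + 0.43)^1 − 1) × 100% = 43.0%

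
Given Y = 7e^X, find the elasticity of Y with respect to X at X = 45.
Elasticity = 45

Elasticity = (dY/dX) · (X/Y)

dY/dX = 7·e^X
At X = 45: dY/dX = 7·e^45, Y = 7·e^45

Elasticity = (7·e^45) · (45 / (7·e^45)) = 45

Interpretation: for a small percentage change in X, the percentage change in Y is approximately 45.00 times as large.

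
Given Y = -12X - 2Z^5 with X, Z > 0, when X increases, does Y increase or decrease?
Y decreases

Taking the partial derivative:
∂Y/∂X = -12

∂Y/∂X = -12 < 0 (assuming positive values)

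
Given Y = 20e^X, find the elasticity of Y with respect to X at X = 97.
Elasticity = 97

Elasticity = (dY/dX) · (X/Y)

dY/dX = 20·e^X
At X = 97: dY/dX = 20·e^97, Y = 20·e^97

Elasticity = (20·e^97) · (97 / (20·e^97)) = 97

Interpretation: for a small percentage change in X, the percentage change in Y is approximately 97.00 times as large.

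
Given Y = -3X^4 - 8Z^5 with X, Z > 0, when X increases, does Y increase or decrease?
Y decreases

Taking the partial derivative:
∂Y/∂X = -12X^3

∂Y/∂X = -12X^3 < 0 (assuming positive values)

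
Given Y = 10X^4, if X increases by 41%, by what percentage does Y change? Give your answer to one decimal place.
295.3%

For Y = 10X^4:
If X → X(1 + 0.41)
Then Y → Y · (1 + 0.41)^4
     ≈ Y · 3.9525

Percentage change = ((1 + 0.41)^4 − 1) × 100% ≈ 295.3%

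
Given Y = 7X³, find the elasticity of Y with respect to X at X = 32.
Elasticity = 3

Elasticity = (dY/dX) · (X/Y)

dY/dX = 21·X²
At X = 32: dY/dX = 21504, Y = 229376

Elasticity = 21504 · (32 / 229376) = 3

Interpretation: for a small percentage change in X, the percentage change in Y is approximately 3.00 times as large.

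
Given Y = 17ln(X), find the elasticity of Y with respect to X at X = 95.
Elasticity = 1/ln(95) ≈ 0.2196

Elasticity = (dY/dX) · (X/Y)

dY/dX = 17/X
At X = 95: dY/dX = 17/95, Y = 17·ln(95)

Elasticity = (17/95) · (95 / (17·ln(95))) = 1/ln(95) ≈ 0.2196

Interpretation: for a small percentage change in X, the percentage change in Y is approximately 0.22 times as large.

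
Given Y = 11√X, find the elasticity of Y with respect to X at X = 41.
Elasticity = 1/2

Elasticity = (dY/dX) · (X/Y)

dY/dX = 11/(2·√X)
At X = 41: dY/dX = 11·√41/82, Y = 11·√41

Elasticity = (11·√41/82) · (41 / (11·√41)) = 1/2

Interpretation: for a small percentage change in X, the percentage change in Y is approximately 0.50 times as large.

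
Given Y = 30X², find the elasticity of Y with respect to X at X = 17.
Elasticity = 2

Elasticity = (dY/dX) · (X/Y)

dY/dX = 60·X
At X = 17: dY/dX = 1020, Y = 8670

Elasticity = 1020 · (17 / 8670) = 2

Interpretation: for a small percentage change in X, the percentage change in Y is approximately 2.00 times as large.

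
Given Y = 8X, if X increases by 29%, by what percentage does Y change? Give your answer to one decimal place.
29.0%

For Y = 8X:
If X → X(1 + 0.29)
Then Y → Y · (1 + 0.29)^1
     = Y · 1.2900

Percentage change = ((1 + 0.29)^1 − 1) × 100% = 29.0%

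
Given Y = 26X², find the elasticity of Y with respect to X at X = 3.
Elasticity = 2

Elasticity = (dY/dX) · (X/Y)

dY/dX = 52·X
At X = 3: dY/dX = 156, Y = 234

Elasticity = 156 · (3 / 234) = 2

Interpretation: for a small percentage change in X, the percentage change in Y is approximately 2.00 times as large.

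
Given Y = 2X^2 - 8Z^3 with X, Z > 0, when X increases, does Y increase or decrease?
Y increases

Taking the partial derivative:
∂Y/∂X = 4X

∂Y/∂X = 4X > 0 (assuming positive values)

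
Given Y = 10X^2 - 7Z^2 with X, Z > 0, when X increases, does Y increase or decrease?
Y increases

Taking the partial derivative:
∂Y/∂X = 20X

∂Y/∂X = 20X > 0 (assuming positive values)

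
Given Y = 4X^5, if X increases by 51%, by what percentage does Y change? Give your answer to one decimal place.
685.0%

For Y = 4X^5:
If X → X(1 + 0.51)
Then Y → Y · (1 + 0.51)^5
     ≈ Y · 7.8503

Percentage change = ((1 + 0.51)^5 − 1) × 100% ≈ 685.0%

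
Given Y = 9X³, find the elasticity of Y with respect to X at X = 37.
Elasticity = 3

Elasticity = (dY/dX) · (X/Y)

dY/dX = 27·X²
At X = 37: dY/dX = 36963, Y = 455877

Elasticity = 36963 · (37 / 455877) = 3

Interpretation: for a small percentage change in X, the percentage change in Y is approximately 3.00 times as large.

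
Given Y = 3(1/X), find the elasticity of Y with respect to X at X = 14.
Elasticity = -1

Elasticity = (dY/dX) · (X/Y)

dY/dX = -3/X²
At X = 14: dY/dX = -3/196, Y = 3/14

Elasticity = (-3/196) · (14 / (3/14)) = -1

Interpretation: for a small percentage change in X, the percentage change in Y is approximately -1.00 times as large.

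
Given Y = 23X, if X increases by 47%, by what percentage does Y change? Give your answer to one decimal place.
47.0%

For Y = 23X:
If X → X(1 + 0.47)
Then Y → Y · (1 + 0.47)^1
     = Y · 1.4700

Percentage change = ((1 + 0.47)^1 − 1) × 100% = 47.0%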